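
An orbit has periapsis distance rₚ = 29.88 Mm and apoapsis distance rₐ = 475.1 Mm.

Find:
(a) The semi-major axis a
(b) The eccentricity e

Convert to SI: rₚ = 29.88 Mm = 2.988e+07 m; rₐ = 475.1 Mm = 4.751e+08 m.
(a) a = (rₚ + rₐ) / 2 = (2.988e+07 + 4.751e+08) / 2 ≈ 2.525e+08 m = 252.5 Mm.
(b) e = (rₐ − rₚ) / (rₐ + rₚ) = (4.751e+08 − 2.988e+07) / (4.751e+08 + 2.988e+07) ≈ 0.8817.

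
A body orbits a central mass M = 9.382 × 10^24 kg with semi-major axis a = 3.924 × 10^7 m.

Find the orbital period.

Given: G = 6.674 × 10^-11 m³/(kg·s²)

GM = G · M = 6.674e-11 · 9.382e+24 = 6.26155e+14 m³/s².
Kepler's third law: T = 2π √(a³ / GM).
Substituting a = 3.924e+07 m and GM = 6.26155e+14 m³/s²:
T = 2π √((3.924e+07)³ / 6.26155e+14) s
T ≈ 6.172e+04 s = 17.14 hours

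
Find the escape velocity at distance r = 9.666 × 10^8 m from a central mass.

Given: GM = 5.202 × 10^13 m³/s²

Escape velocity comes from setting total energy to zero: ½v² − GM/r = 0 ⇒ v_esc = √(2GM / r).
v_esc = √(2 · 5.202e+13 / 9.666e+08) m/s ≈ 328.1 m/s = 328.1 m/s.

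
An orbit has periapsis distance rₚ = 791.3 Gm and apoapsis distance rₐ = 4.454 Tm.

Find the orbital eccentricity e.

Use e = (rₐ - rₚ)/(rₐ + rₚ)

Convert to SI: rₚ = 791.3 Gm = 7.913e+11 m; rₐ = 4.454 Tm = 4.454e+12 m.
e = (rₐ − rₚ) / (rₐ + rₚ).
e = (4.454e+12 − 7.913e+11) / (4.454e+12 + 7.913e+11) = 3.6627e+12 / 5.2453e+12 ≈ 0.6983.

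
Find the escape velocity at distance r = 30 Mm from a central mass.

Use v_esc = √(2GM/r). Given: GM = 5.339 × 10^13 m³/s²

Convert to SI: r = 30 Mm = 3e+07 m.
Escape velocity comes from setting total energy to zero: ½v² − GM/r = 0 ⇒ v_esc = √(2GM / r).
v_esc = √(2 · 5.339e+13 / 3e+07) m/s ≈ 1887 m/s = 1.887 km/s.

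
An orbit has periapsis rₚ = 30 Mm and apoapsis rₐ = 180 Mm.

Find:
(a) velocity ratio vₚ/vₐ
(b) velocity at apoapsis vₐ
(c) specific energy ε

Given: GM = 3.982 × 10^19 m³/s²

Convert to SI: rₚ = 30 Mm = 3e+07 m; rₐ = 180 Mm = 1.8e+08 m.
(a) Conservation of angular momentum (rₚvₚ = rₐvₐ) gives vₚ/vₐ = rₐ/rₚ = 1.8e+08/3e+07 ≈ 6
(b) With a = (rₚ + rₐ)/2 = 1.05e+08 m, vₐ = √(GM (2/rₐ − 1/a)) = √(3.982e+19 · (2/1.8e+08 − 1/1.05e+08)) m/s ≈ 2.514e+05 m/s
(c) With a = (rₚ + rₐ)/2 = 1.05e+08 m, ε = −GM/(2a) = −3.982e+19/(2 · 1.05e+08) J/kg ≈ -1.896e+11 J/kg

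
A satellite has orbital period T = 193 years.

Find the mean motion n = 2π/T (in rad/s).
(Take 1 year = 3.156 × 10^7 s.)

Convert to SI: T = 193 years = 6.09108e+09 s.
n = 2π / T.
n = 2π / 6.09108e+09 s ≈ 1.032e-09 rad/s.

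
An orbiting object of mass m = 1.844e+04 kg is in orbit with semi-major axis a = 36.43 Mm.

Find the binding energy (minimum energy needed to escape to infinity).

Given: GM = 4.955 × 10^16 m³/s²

Convert to SI: a = 36.43 Mm = 3.643e+07 m.
Total orbital energy is E = −GMm/(2a); binding energy is E_bind = −E = GMm/(2a).
E_bind = 4.955e+16 · 1.844e+04 / (2 · 3.643e+07) J ≈ 1.254e+13 J = 12.54 TJ.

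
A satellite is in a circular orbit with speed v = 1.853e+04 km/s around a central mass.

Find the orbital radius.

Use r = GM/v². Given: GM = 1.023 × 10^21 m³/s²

Convert to SI: v = 1.853e+04 km/s = 1.853e+07 m/s.
For a circular orbit, v² = GM / r, so r = GM / v².
r = 1.023e+21 / (1.853e+07)² m ≈ 2.979e+06 m = 2.979 Mm.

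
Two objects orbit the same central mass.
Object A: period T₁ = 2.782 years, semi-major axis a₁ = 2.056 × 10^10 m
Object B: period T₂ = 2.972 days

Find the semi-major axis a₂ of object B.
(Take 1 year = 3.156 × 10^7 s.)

Convert to SI: T₁ = 2.782 years = 8.77999e+07 s; T₂ = 2.972 days = 256781 s.
Kepler's third law: (T₁/T₂)² = (a₁/a₂)³ ⇒ a₂ = a₁ · (T₂/T₁)^(2/3).
T₂/T₁ = 256781 / 8.77999e+07 = 0.00292461.
a₂ = 2.056e+10 · (0.00292461)^(2/3) m ≈ 4.205e+08 m = 4.205 × 10^8 m.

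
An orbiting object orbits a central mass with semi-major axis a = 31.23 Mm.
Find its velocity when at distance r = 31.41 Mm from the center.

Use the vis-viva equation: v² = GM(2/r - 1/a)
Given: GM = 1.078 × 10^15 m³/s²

Convert to SI: a = 31.23 Mm = 3.123e+07 m; r = 31.41 Mm = 3.141e+07 m.
Vis-viva: v = √(GM · (2/r − 1/a)).
2/r − 1/a = 2/3.141e+07 − 1/3.123e+07 = 3.16535e-08 m⁻¹.
v = √(1.078e+15 · 3.16535e-08) m/s ≈ 5841 m/s = 5.841 km/s.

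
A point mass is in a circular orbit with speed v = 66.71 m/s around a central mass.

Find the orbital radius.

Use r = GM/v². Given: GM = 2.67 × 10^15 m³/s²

For a circular orbit, v² = GM / r, so r = GM / v².
r = 2.67e+15 / (66.71)² m ≈ 6e+11 m = 600 Gm.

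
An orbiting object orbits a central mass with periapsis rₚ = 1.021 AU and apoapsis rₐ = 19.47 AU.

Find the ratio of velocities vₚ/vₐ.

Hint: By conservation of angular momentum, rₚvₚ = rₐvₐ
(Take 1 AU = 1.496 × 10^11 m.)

Convert to SI: rₚ = 1.021 AU = 1.52742e+11 m; rₐ = 19.47 AU = 2.91271e+12 m.
Conservation of angular momentum gives rₚvₚ = rₐvₐ, so vₚ/vₐ = rₐ/rₚ.
vₚ/vₐ = 2.91271e+12 / 1.52742e+11 ≈ 19.07.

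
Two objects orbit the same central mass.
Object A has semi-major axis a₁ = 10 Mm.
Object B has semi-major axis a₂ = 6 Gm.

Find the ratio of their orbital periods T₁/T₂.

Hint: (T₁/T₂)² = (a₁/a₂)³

Convert to SI: a₁ = 10 Mm = 1e+07 m; a₂ = 6 Gm = 6e+09 m.
From Kepler's third law, (T₁/T₂)² = (a₁/a₂)³, so T₁/T₂ = (a₁/a₂)^(3/2).
a₁/a₂ = 1e+07 / 6e+09 = 0.00166667.
T₁/T₂ = (0.00166667)^(3/2) ≈ 6.804e-05.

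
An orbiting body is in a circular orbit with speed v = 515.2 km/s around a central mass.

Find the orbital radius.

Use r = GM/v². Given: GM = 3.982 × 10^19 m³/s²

Convert to SI: v = 515.2 km/s = 515200 m/s.
For a circular orbit, v² = GM / r, so r = GM / v².
r = 3.982e+19 / (515200)² m ≈ 1.5e+08 m = 150 Mm.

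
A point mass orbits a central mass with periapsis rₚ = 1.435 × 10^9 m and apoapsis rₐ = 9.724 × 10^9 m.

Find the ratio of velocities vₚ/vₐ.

Conservation of angular momentum gives rₚvₚ = rₐvₐ, so vₚ/vₐ = rₐ/rₚ.
vₚ/vₐ = 9.724e+09 / 1.435e+09 ≈ 6.776.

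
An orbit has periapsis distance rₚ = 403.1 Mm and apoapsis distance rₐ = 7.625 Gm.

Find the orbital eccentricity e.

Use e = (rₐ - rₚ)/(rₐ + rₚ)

Convert to SI: rₚ = 403.1 Mm = 4.031e+08 m; rₐ = 7.625 Gm = 7.625e+09 m.
e = (rₐ − rₚ) / (rₐ + rₚ).
e = (7.625e+09 − 4.031e+08) / (7.625e+09 + 4.031e+08) = 7.2219e+09 / 8.0281e+09 ≈ 0.8996.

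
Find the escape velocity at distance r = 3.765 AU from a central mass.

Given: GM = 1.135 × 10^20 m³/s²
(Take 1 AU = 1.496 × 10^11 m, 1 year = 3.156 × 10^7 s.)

Convert to SI: r = 3.765 AU = 5.63244e+11 m.
Escape velocity comes from setting total energy to zero: ½v² − GM/r = 0 ⇒ v_esc = √(2GM / r).
v_esc = √(2 · 1.135e+20 / 5.63244e+11) m/s ≈ 2.008e+04 m/s = 4.235 AU/year.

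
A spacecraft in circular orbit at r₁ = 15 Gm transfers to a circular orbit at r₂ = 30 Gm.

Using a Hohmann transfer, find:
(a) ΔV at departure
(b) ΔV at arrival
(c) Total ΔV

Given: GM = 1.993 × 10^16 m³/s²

Convert to SI: r₁ = 15 Gm = 1.5e+10 m; r₂ = 30 Gm = 3e+10 m.
Transfer semi-major axis: a_t = (r₁ + r₂)/2 = (1.5e+10 + 3e+10)/2 = 2.25e+10 m.
Circular speeds: v₁ = √(GM/r₁) = 1152.68 m/s, v₂ = √(GM/r₂) = 815.066 m/s.
Transfer speeds (vis-viva v² = GM(2/r − 1/a_t)): v₁ᵗ = 1331 m/s, v₂ᵗ = 665.499 m/s.
(a) ΔV₁ = |v₁ᵗ − v₁| ≈ 178.3 m/s = 178.3 m/s.
(b) ΔV₂ = |v₂ − v₂ᵗ| ≈ 149.6 m/s = 149.6 m/s.
(c) ΔV_total = ΔV₁ + ΔV₂ ≈ 327.9 m/s = 327.9 m/s.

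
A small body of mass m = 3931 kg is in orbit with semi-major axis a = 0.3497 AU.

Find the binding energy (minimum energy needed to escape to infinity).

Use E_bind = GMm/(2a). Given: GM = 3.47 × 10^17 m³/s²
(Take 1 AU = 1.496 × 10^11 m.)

Convert to SI: a = 0.3497 AU = 5.23151e+10 m.
Total orbital energy is E = −GMm/(2a); binding energy is E_bind = −E = GMm/(2a).
E_bind = 3.47e+17 · 3931 / (2 · 5.23151e+10) J ≈ 1.304e+10 J = 13.04 GJ.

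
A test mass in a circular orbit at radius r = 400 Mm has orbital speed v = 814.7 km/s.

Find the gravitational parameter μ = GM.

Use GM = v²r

Convert to SI: r = 400 Mm = 4e+08 m; v = 814.7 km/s = 814700 m/s.
For a circular orbit v² = GM/r, so GM = v² · r.
GM = (814700)² · 4e+08 m³/s² ≈ 2.655e+20 m³/s² = 2.655 × 10^20 m³/s².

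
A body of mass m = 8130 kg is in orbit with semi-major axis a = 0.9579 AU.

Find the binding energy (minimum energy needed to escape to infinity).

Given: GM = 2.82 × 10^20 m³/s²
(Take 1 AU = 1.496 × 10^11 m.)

Convert to SI: a = 0.9579 AU = 1.43302e+11 m.
Total orbital energy is E = −GMm/(2a); binding energy is E_bind = −E = GMm/(2a).
E_bind = 2.82e+20 · 8130 / (2 · 1.43302e+11) J ≈ 7.999e+12 J = 7.999 TJ.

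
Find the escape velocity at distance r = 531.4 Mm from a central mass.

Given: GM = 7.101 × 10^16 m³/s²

Convert to SI: r = 531.4 Mm = 5.314e+08 m.
Escape velocity comes from setting total energy to zero: ½v² − GM/r = 0 ⇒ v_esc = √(2GM / r).
v_esc = √(2 · 7.101e+16 / 5.314e+08) m/s ≈ 1.635e+04 m/s = 16.35 km/s.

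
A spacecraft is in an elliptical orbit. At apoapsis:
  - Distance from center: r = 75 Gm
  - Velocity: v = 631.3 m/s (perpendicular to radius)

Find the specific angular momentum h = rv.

Convert to SI: r = 75 Gm = 7.5e+10 m.
With v perpendicular to r, h = r · v.
h = 7.5e+10 · 631.3 m²/s ≈ 4.735e+13 m²/s.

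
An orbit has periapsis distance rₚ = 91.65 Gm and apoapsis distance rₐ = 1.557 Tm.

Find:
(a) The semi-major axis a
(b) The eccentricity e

Convert to SI: rₚ = 91.65 Gm = 9.165e+10 m; rₐ = 1.557 Tm = 1.557e+12 m.
(a) a = (rₚ + rₐ) / 2 = (9.165e+10 + 1.557e+12) / 2 ≈ 8.243e+11 m = 824.3 Gm.
(b) e = (rₐ − rₚ) / (rₐ + rₚ) = (1.557e+12 − 9.165e+10) / (1.557e+12 + 9.165e+10) ≈ 0.8888.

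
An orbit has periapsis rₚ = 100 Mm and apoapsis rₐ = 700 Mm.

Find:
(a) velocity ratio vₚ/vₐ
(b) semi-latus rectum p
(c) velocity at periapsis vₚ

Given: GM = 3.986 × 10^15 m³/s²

Convert to SI: rₚ = 100 Mm = 1e+08 m; rₐ = 700 Mm = 7e+08 m.
(a) Conservation of angular momentum (rₚvₚ = rₐvₐ) gives vₚ/vₐ = rₐ/rₚ = 7e+08/1e+08 ≈ 7
(b) From a = (rₚ + rₐ)/2 = 4e+08 m and e = (rₐ − rₚ)/(rₐ + rₚ) = 0.75, p = a(1 − e²) = 4e+08 · (1 − (0.75)²) ≈ 1.75e+08 m
(c) With a = (rₚ + rₐ)/2 = 4e+08 m, vₚ = √(GM (2/rₚ − 1/a)) = √(3.986e+15 · (2/1e+08 − 1/4e+08)) m/s ≈ 8352 m/s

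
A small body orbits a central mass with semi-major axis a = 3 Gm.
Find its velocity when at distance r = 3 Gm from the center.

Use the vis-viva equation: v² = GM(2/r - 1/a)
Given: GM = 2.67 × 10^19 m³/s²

Convert to SI: a = 3 Gm = 3e+09 m; r = 3 Gm = 3e+09 m.
Vis-viva: v = √(GM · (2/r − 1/a)).
2/r − 1/a = 2/3e+09 − 1/3e+09 = 3.33333e-10 m⁻¹.
v = √(2.67e+19 · 3.33333e-10) m/s ≈ 9.434e+04 m/s = 94.34 km/s.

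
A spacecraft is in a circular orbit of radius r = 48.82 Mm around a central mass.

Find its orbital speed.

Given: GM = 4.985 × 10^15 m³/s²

Convert to SI: r = 48.82 Mm = 4.882e+07 m.
For a circular orbit, gravity supplies the centripetal force, so v = √(GM / r).
v = √(4.985e+15 / 4.882e+07) m/s ≈ 1.01e+04 m/s = 10.1 km/s.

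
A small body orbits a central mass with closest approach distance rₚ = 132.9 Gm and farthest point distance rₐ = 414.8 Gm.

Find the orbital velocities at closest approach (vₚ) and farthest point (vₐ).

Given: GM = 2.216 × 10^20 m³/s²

Convert to SI: rₚ = 132.9 Gm = 1.329e+11 m; rₐ = 414.8 Gm = 4.148e+11 m.
Use the vis-viva equation v² = GM(2/r − 1/a) with a = (rₚ + rₐ)/2 = (1.329e+11 + 4.148e+11)/2 = 2.7385e+11 m.
vₚ = √(GM · (2/rₚ − 1/a)) = √(2.216e+20 · (2/1.329e+11 − 1/2.7385e+11)) m/s ≈ 5.026e+04 m/s = 50.26 km/s.
vₐ = √(GM · (2/rₐ − 1/a)) = √(2.216e+20 · (2/4.148e+11 − 1/2.7385e+11)) m/s ≈ 1.61e+04 m/s = 16.1 km/s.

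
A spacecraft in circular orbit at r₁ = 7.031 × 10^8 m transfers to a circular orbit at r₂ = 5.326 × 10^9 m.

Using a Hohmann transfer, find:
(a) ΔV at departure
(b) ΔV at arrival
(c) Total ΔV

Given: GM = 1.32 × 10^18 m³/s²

Transfer semi-major axis: a_t = (r₁ + r₂)/2 = (7.031e+08 + 5.326e+09)/2 = 3.01455e+09 m.
Circular speeds: v₁ = √(GM/r₁) = 43329 m/s, v₂ = √(GM/r₂) = 15743 m/s.
Transfer speeds (vis-viva v² = GM(2/r − 1/a_t)): v₁ᵗ = 57592.7 m/s, v₂ᵗ = 7602.98 m/s.
(a) ΔV₁ = |v₁ᵗ − v₁| ≈ 1.426e+04 m/s = 14.26 km/s.
(b) ΔV₂ = |v₂ − v₂ᵗ| ≈ 8140 m/s = 8.14 km/s.
(c) ΔV_total = ΔV₁ + ΔV₂ ≈ 2.24e+04 m/s = 22.4 km/s.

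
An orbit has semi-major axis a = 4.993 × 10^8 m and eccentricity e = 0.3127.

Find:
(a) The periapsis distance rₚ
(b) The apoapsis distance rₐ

(a) rₚ = a(1 − e) = 4.993e+08 · (1 − 0.3127) = 4.993e+08 · 0.6873 ≈ 3.432e+08 m = 3.432 × 10^8 m.
(b) rₐ = a(1 + e) = 4.993e+08 · (1 + 0.3127) = 4.993e+08 · 1.3127 ≈ 6.554e+08 m = 6.554 × 10^8 m.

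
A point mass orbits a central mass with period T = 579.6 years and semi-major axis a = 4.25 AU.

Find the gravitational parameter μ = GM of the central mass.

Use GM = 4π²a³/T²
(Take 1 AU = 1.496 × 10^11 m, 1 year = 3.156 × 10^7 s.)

Convert to SI: T = 579.6 years = 1.82922e+10 s; a = 4.25 AU = 6.358e+11 m.
GM = 4π² · a³ / T².
GM = 4π² · (6.358e+11)³ / (1.82922e+10)² m³/s² ≈ 3.032e+16 m³/s² = 3.032 × 10^16 m³/s².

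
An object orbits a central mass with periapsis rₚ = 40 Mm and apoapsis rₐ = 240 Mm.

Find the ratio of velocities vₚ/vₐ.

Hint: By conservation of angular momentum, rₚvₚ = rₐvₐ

Convert to SI: rₚ = 40 Mm = 4e+07 m; rₐ = 240 Mm = 2.4e+08 m.
Conservation of angular momentum gives rₚvₚ = rₐvₐ, so vₚ/vₐ = rₐ/rₚ.
vₚ/vₐ = 2.4e+08 / 4e+07 ≈ 6.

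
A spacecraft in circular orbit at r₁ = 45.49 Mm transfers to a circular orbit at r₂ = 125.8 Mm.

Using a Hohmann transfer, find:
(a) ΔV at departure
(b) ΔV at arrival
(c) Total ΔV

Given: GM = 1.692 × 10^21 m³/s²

Convert to SI: r₁ = 45.49 Mm = 4.549e+07 m; r₂ = 125.8 Mm = 1.258e+08 m.
Transfer semi-major axis: a_t = (r₁ + r₂)/2 = (4.549e+07 + 1.258e+08)/2 = 8.5645e+07 m.
Circular speeds: v₁ = √(GM/r₁) = 6.09877e+06 m/s, v₂ = √(GM/r₂) = 3.66741e+06 m/s.
Transfer speeds (vis-viva v² = GM(2/r − 1/a_t)): v₁ᵗ = 7.39148e+06 m/s, v₂ᵗ = 2.6728e+06 m/s.
(a) ΔV₁ = |v₁ᵗ − v₁| ≈ 1.293e+06 m/s = 1293 km/s.
(b) ΔV₂ = |v₂ − v₂ᵗ| ≈ 9.946e+05 m/s = 994.6 km/s.
(c) ΔV_total = ΔV₁ + ΔV₂ ≈ 2.287e+06 m/s = 2287 km/s.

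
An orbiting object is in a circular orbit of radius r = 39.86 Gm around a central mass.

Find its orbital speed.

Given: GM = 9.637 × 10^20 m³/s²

Convert to SI: r = 39.86 Gm = 3.986e+10 m.
For a circular orbit, gravity supplies the centripetal force, so v = √(GM / r).
v = √(9.637e+20 / 3.986e+10) m/s ≈ 1.555e+05 m/s = 155.5 km/s.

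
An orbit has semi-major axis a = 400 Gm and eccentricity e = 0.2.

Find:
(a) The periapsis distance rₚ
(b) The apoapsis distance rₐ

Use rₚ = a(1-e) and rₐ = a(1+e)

Convert to SI: a = 400 Gm = 4e+11 m.
(a) rₚ = a(1 − e) = 4e+11 · (1 − 0.2) = 4e+11 · 0.8 ≈ 3.2e+11 m = 320 Gm.
(b) rₐ = a(1 + e) = 4e+11 · (1 + 0.2) = 4e+11 · 1.2 ≈ 4.8e+11 m = 480 Gm.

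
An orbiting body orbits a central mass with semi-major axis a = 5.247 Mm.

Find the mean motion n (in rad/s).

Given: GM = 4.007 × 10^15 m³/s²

Convert to SI: a = 5.247 Mm = 5.247e+06 m.
n = √(GM / a³).
n = √(4.007e+15 / (5.247e+06)³) rad/s ≈ 0.005267 rad/s.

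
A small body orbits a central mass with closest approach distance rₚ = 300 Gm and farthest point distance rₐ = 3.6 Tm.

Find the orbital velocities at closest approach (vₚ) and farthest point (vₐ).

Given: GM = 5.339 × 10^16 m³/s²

Convert to SI: rₚ = 300 Gm = 3e+11 m; rₐ = 3.6 Tm = 3.6e+12 m.
Use the vis-viva equation v² = GM(2/r − 1/a) with a = (rₚ + rₐ)/2 = (3e+11 + 3.6e+12)/2 = 1.95e+12 m.
vₚ = √(GM · (2/rₚ − 1/a)) = √(5.339e+16 · (2/3e+11 − 1/1.95e+12)) m/s ≈ 573.2 m/s = 573.2 m/s.
vₐ = √(GM · (2/rₐ − 1/a)) = √(5.339e+16 · (2/3.6e+12 − 1/1.95e+12)) m/s ≈ 47.77 m/s = 47.77 m/s.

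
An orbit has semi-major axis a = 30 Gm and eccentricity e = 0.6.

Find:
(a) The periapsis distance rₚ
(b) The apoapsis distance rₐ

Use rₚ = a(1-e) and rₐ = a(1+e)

Convert to SI: a = 30 Gm = 3e+10 m.
(a) rₚ = a(1 − e) = 3e+10 · (1 − 0.6) = 3e+10 · 0.4 ≈ 1.2e+10 m = 12 Gm.
(b) rₐ = a(1 + e) = 3e+10 · (1 + 0.6) = 3e+10 · 1.6 ≈ 4.8e+10 m = 48 Gm.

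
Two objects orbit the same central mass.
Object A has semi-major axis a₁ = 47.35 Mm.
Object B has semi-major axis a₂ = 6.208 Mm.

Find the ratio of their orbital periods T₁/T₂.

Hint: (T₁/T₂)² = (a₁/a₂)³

Convert to SI: a₁ = 47.35 Mm = 4.735e+07 m; a₂ = 6.208 Mm = 6.208e+06 m.
From Kepler's third law, (T₁/T₂)² = (a₁/a₂)³, so T₁/T₂ = (a₁/a₂)^(3/2).
a₁/a₂ = 4.735e+07 / 6.208e+06 = 7.62726.
T₁/T₂ = (7.62726)^(3/2) ≈ 21.06.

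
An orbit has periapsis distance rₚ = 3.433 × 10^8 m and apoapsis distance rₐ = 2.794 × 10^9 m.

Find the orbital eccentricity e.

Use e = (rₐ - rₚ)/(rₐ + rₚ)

e = (rₐ − rₚ) / (rₐ + rₚ).
e = (2.794e+09 − 3.433e+08) / (2.794e+09 + 3.433e+08) = 2.4507e+09 / 3.1373e+09 ≈ 0.7811.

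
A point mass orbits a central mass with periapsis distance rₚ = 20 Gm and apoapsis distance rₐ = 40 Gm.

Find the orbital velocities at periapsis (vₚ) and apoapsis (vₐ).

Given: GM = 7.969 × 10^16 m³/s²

Convert to SI: rₚ = 20 Gm = 2e+10 m; rₐ = 40 Gm = 4e+10 m.
Use the vis-viva equation v² = GM(2/r − 1/a) with a = (rₚ + rₐ)/2 = (2e+10 + 4e+10)/2 = 3e+10 m.
vₚ = √(GM · (2/rₚ − 1/a)) = √(7.969e+16 · (2/2e+10 − 1/3e+10)) m/s ≈ 2305 m/s = 2.305 km/s.
vₐ = √(GM · (2/rₐ − 1/a)) = √(7.969e+16 · (2/4e+10 − 1/3e+10)) m/s ≈ 1152 m/s = 1.152 km/s.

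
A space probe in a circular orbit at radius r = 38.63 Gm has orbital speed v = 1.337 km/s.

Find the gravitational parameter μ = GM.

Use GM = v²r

Convert to SI: r = 38.63 Gm = 3.863e+10 m; v = 1.337 km/s = 1337 m/s.
For a circular orbit v² = GM/r, so GM = v² · r.
GM = (1337)² · 3.863e+10 m³/s² ≈ 6.905e+16 m³/s² = 6.905 × 10^16 m³/s².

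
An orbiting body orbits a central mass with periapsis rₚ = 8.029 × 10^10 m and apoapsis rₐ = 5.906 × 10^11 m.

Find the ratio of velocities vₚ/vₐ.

Conservation of angular momentum gives rₚvₚ = rₐvₐ, so vₚ/vₐ = rₐ/rₚ.
vₚ/vₐ = 5.906e+11 / 8.029e+10 ≈ 7.356.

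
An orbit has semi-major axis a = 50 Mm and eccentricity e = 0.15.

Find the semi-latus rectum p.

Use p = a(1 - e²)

Convert to SI: a = 50 Mm = 5e+07 m.
p = a (1 − e²).
p = 5e+07 · (1 − (0.15)²) = 5e+07 · 0.9775 ≈ 4.888e+07 m = 48.88 Mm.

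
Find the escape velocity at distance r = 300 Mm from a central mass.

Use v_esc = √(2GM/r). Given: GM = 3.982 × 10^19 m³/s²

Convert to SI: r = 300 Mm = 3e+08 m.
Escape velocity comes from setting total energy to zero: ½v² − GM/r = 0 ⇒ v_esc = √(2GM / r).
v_esc = √(2 · 3.982e+19 / 3e+08) m/s ≈ 5.152e+05 m/s = 515.2 km/s.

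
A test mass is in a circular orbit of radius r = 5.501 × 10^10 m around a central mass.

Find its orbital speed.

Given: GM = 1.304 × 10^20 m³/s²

For a circular orbit, gravity supplies the centripetal force, so v = √(GM / r).
v = √(1.304e+20 / 5.501e+10) m/s ≈ 4.869e+04 m/s = 48.69 km/s.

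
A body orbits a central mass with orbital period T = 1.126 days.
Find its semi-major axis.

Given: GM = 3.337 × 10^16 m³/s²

Convert to SI: T = 1.126 days = 97286.4 s.
Invert Kepler's third law: a = (GM · T² / (4π²))^(1/3).
Substituting T = 97286.4 s and GM = 3.337e+16 m³/s²:
a = (3.337e+16 · (97286.4)² / (4π²))^(1/3) m
a ≈ 2e+08 m = 200 Mm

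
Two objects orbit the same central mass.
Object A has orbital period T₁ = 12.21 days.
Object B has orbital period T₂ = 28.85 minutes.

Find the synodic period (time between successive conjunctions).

Convert to SI: T₁ = 12.21 days = 1.05494e+06 s; T₂ = 28.85 minutes = 1731 s.
T_syn = |T₁ · T₂ / (T₁ − T₂)|.
T_syn = |1.05494e+06 · 1731 / (1.05494e+06 − 1731)| s ≈ 1734 s = 28.9 minutes.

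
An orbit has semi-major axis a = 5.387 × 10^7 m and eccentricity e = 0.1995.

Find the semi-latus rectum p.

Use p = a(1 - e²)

p = a (1 − e²).
p = 5.387e+07 · (1 − (0.1995)²) = 5.387e+07 · 0.9602 ≈ 5.173e+07 m = 5.173 × 10^7 m.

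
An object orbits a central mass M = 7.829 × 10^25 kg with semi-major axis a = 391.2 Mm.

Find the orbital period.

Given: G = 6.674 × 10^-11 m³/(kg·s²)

Convert to SI: a = 391.2 Mm = 3.912e+08 m.
GM = G · M = 6.674e-11 · 7.829e+25 = 5.22507e+15 m³/s².
Kepler's third law: T = 2π √(a³ / GM).
Substituting a = 3.912e+08 m and GM = 5.22507e+15 m³/s²:
T = 2π √((3.912e+08)³ / 5.22507e+15) s
T ≈ 6.726e+05 s = 7.784 days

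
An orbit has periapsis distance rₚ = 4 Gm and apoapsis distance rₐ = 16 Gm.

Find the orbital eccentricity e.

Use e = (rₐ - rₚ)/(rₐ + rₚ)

Convert to SI: rₚ = 4 Gm = 4e+09 m; rₐ = 16 Gm = 1.6e+10 m.
e = (rₐ − rₚ) / (rₐ + rₚ).
e = (1.6e+10 − 4e+09) / (1.6e+10 + 4e+09) = 1.2e+10 / 2e+10 ≈ 0.6.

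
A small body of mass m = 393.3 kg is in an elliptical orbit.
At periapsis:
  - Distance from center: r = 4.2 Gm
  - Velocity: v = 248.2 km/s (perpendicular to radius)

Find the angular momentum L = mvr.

Convert to SI: r = 4.2 Gm = 4.2e+09 m; v = 248.2 km/s = 248200 m/s.
Since v is perpendicular to r, L = m · v · r.
L = 393.3 · 248200 · 4.2e+09 kg·m²/s ≈ 4.1e+17 kg·m²/s.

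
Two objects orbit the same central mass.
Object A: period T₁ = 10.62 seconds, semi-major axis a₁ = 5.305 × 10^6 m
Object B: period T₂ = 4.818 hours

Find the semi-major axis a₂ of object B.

Convert to SI: T₂ = 4.818 hours = 17344.8 s.
Kepler's third law: (T₁/T₂)² = (a₁/a₂)³ ⇒ a₂ = a₁ · (T₂/T₁)^(2/3).
T₂/T₁ = 17344.8 / 10.62 = 1633.22.
a₂ = 5.305e+06 · (1633.22)^(2/3) m ≈ 7.357e+08 m = 7.357 × 10^8 m.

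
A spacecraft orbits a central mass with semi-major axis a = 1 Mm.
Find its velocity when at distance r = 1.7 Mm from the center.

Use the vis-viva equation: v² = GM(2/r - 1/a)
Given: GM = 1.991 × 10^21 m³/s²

Convert to SI: a = 1 Mm = 1e+06 m; r = 1.7 Mm = 1.7e+06 m.
Vis-viva: v = √(GM · (2/r − 1/a)).
2/r − 1/a = 2/1.7e+06 − 1/1e+06 = 1.76471e-07 m⁻¹.
v = √(1.991e+21 · 1.76471e-07) m/s ≈ 1.874e+07 m/s = 1.874e+04 km/s.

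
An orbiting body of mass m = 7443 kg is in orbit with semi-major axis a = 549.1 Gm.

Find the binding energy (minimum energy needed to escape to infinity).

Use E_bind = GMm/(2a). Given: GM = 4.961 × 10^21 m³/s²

Convert to SI: a = 549.1 Gm = 5.491e+11 m.
Total orbital energy is E = −GMm/(2a); binding energy is E_bind = −E = GMm/(2a).
E_bind = 4.961e+21 · 7443 / (2 · 5.491e+11) J ≈ 3.362e+13 J = 33.62 TJ.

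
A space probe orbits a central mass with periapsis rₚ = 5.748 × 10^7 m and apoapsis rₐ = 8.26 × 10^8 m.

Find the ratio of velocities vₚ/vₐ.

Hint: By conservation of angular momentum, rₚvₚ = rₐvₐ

Conservation of angular momentum gives rₚvₚ = rₐvₐ, so vₚ/vₐ = rₐ/rₚ.
vₚ/vₐ = 8.26e+08 / 5.748e+07 ≈ 14.37.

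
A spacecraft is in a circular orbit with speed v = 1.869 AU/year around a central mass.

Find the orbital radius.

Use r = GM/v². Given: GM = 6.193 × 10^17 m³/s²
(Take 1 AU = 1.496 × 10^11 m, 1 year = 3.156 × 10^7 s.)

Convert to SI: v = 1.869 AU/year = 8859.39 m/s.
For a circular orbit, v² = GM / r, so r = GM / v².
r = 6.193e+17 / (8859.39)² m ≈ 7.89e+09 m = 0.05274 AU.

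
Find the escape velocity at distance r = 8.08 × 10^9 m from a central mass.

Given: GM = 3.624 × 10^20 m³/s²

Escape velocity comes from setting total energy to zero: ½v² − GM/r = 0 ⇒ v_esc = √(2GM / r).
v_esc = √(2 · 3.624e+20 / 8.08e+09) m/s ≈ 2.995e+05 m/s = 299.5 km/s.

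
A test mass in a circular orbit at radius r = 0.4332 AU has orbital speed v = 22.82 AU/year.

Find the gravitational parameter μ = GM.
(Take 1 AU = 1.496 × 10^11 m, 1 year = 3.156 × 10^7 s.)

Convert to SI: r = 0.4332 AU = 6.48067e+10 m; v = 22.82 AU/year = 108171 m/s.
For a circular orbit v² = GM/r, so GM = v² · r.
GM = (108171)² · 6.48067e+10 m³/s² ≈ 7.583e+20 m³/s² = 7.583 × 10^20 m³/s².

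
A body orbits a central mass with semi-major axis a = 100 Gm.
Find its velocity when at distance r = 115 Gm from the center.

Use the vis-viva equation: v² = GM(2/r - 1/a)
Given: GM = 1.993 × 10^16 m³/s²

Convert to SI: a = 100 Gm = 1e+11 m; r = 115 Gm = 1.15e+11 m.
Vis-viva: v = √(GM · (2/r − 1/a)).
2/r − 1/a = 2/1.15e+11 − 1/1e+11 = 7.3913e-12 m⁻¹.
v = √(1.993e+16 · 7.3913e-12) m/s ≈ 383.8 m/s = 383.8 m/s.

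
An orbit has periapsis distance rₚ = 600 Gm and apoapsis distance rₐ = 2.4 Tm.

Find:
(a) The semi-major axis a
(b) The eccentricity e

Convert to SI: rₚ = 600 Gm = 6e+11 m; rₐ = 2.4 Tm = 2.4e+12 m.
(a) a = (rₚ + rₐ) / 2 = (6e+11 + 2.4e+12) / 2 ≈ 1.5e+12 m = 1.5 Tm.
(b) e = (rₐ − rₚ) / (rₐ + rₚ) = (2.4e+12 − 6e+11) / (2.4e+12 + 6e+11) ≈ 0.6.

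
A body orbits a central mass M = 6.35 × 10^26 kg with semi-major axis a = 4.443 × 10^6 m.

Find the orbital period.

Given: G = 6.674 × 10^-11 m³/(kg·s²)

GM = G · M = 6.674e-11 · 6.35e+26 = 4.23799e+16 m³/s².
Kepler's third law: T = 2π √(a³ / GM).
Substituting a = 4.443e+06 m and GM = 4.23799e+16 m³/s²:
T = 2π √((4.443e+06)³ / 4.23799e+16) s
T ≈ 285.8 s = 4.764 minutes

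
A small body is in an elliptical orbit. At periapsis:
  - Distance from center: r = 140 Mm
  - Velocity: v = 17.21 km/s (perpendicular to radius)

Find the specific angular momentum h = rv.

Convert to SI: r = 140 Mm = 1.4e+08 m; v = 17.21 km/s = 17210 m/s.
With v perpendicular to r, h = r · v.
h = 1.4e+08 · 17210 m²/s ≈ 2.409e+12 m²/s.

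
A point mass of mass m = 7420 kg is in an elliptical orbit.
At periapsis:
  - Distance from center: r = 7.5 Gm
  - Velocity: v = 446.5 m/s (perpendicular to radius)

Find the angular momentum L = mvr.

Convert to SI: r = 7.5 Gm = 7.5e+09 m.
Since v is perpendicular to r, L = m · v · r.
L = 7420 · 446.5 · 7.5e+09 kg·m²/s ≈ 2.485e+16 kg·m²/s.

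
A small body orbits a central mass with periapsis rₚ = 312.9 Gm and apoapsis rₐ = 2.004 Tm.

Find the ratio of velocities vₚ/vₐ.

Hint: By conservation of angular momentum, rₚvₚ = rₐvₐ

Convert to SI: rₚ = 312.9 Gm = 3.129e+11 m; rₐ = 2.004 Tm = 2.004e+12 m.
Conservation of angular momentum gives rₚvₚ = rₐvₐ, so vₚ/vₐ = rₐ/rₚ.
vₚ/vₐ = 2.004e+12 / 3.129e+11 ≈ 6.405.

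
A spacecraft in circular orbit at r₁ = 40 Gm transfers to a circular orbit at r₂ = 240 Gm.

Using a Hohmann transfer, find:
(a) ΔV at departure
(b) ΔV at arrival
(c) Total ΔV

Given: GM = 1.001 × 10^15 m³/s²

Convert to SI: r₁ = 40 Gm = 4e+10 m; r₂ = 240 Gm = 2.4e+11 m.
Transfer semi-major axis: a_t = (r₁ + r₂)/2 = (4e+10 + 2.4e+11)/2 = 1.4e+11 m.
Circular speeds: v₁ = √(GM/r₁) = 158.193 m/s, v₂ = √(GM/r₂) = 64.582 m/s.
Transfer speeds (vis-viva v² = GM(2/r − 1/a_t)): v₁ᵗ = 207.123 m/s, v₂ᵗ = 34.5205 m/s.
(a) ΔV₁ = |v₁ᵗ − v₁| ≈ 48.93 m/s = 48.93 m/s.
(b) ΔV₂ = |v₂ − v₂ᵗ| ≈ 30.06 m/s = 30.06 m/s.
(c) ΔV_total = ΔV₁ + ΔV₂ ≈ 78.99 m/s = 78.99 m/s.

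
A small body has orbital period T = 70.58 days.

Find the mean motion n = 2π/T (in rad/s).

Convert to SI: T = 70.58 days = 6.09811e+06 s.
n = 2π / T.
n = 2π / 6.09811e+06 s ≈ 1.03e-06 rad/s.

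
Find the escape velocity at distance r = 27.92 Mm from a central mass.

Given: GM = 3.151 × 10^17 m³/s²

Convert to SI: r = 27.92 Mm = 2.792e+07 m.
Escape velocity comes from setting total energy to zero: ½v² − GM/r = 0 ⇒ v_esc = √(2GM / r).
v_esc = √(2 · 3.151e+17 / 2.792e+07) m/s ≈ 1.502e+05 m/s = 150.2 km/s.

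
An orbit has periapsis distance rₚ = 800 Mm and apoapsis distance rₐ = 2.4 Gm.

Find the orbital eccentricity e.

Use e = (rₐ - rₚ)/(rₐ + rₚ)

Convert to SI: rₚ = 800 Mm = 8e+08 m; rₐ = 2.4 Gm = 2.4e+09 m.
e = (rₐ − rₚ) / (rₐ + rₚ).
e = (2.4e+09 − 8e+08) / (2.4e+09 + 8e+08) = 1.6e+09 / 3.2e+09 ≈ 0.5.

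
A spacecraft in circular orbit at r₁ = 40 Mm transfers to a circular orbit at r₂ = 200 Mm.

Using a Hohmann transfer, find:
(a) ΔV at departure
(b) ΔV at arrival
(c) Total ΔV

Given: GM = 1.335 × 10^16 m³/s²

Convert to SI: r₁ = 40 Mm = 4e+07 m; r₂ = 200 Mm = 2e+08 m.
Transfer semi-major axis: a_t = (r₁ + r₂)/2 = (4e+07 + 2e+08)/2 = 1.2e+08 m.
Circular speeds: v₁ = √(GM/r₁) = 18268.8 m/s, v₂ = √(GM/r₂) = 8170.07 m/s.
Transfer speeds (vis-viva v² = GM(2/r − 1/a_t)): v₁ᵗ = 23585 m/s, v₂ᵗ = 4716.99 m/s.
(a) ΔV₁ = |v₁ᵗ − v₁| ≈ 5316 m/s = 5.316 km/s.
(b) ΔV₂ = |v₂ − v₂ᵗ| ≈ 3453 m/s = 3.453 km/s.
(c) ΔV_total = ΔV₁ + ΔV₂ ≈ 8769 m/s = 8.769 km/s.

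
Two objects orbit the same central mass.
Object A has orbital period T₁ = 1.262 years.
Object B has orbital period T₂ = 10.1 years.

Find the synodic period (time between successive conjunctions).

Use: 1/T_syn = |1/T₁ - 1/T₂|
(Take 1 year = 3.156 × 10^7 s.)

Convert to SI: T₁ = 1.262 years = 3.98287e+07 s; T₂ = 10.1 years = 3.18756e+08 s.
T_syn = |T₁ · T₂ / (T₁ − T₂)|.
T_syn = |3.98287e+07 · 3.18756e+08 / (3.98287e+07 − 3.18756e+08)| s ≈ 4.552e+07 s = 1.442 years.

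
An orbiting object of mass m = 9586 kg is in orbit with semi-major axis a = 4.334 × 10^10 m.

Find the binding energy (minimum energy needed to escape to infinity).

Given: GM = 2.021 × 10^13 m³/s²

Total orbital energy is E = −GMm/(2a); binding energy is E_bind = −E = GMm/(2a).
E_bind = 2.021e+13 · 9586 / (2 · 4.334e+10) J ≈ 2.235e+06 J = 2.235 MJ.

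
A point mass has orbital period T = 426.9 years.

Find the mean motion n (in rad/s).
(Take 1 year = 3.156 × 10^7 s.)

Convert to SI: T = 426.9 years = 1.3473e+10 s.
n = 2π / T.
n = 2π / 1.3473e+10 s ≈ 4.664e-10 rad/s.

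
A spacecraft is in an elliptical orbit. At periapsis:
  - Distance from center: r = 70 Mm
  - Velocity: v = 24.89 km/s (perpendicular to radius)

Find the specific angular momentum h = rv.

Convert to SI: r = 70 Mm = 7e+07 m; v = 24.89 km/s = 24890 m/s.
With v perpendicular to r, h = r · v.
h = 7e+07 · 24890 m²/s ≈ 1.742e+12 m²/s.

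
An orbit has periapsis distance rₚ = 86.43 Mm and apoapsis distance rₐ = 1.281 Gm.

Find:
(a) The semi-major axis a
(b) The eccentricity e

Convert to SI: rₚ = 86.43 Mm = 8.643e+07 m; rₐ = 1.281 Gm = 1.281e+09 m.
(a) a = (rₚ + rₐ) / 2 = (8.643e+07 + 1.281e+09) / 2 ≈ 6.837e+08 m = 683.7 Mm.
(b) e = (rₐ − rₚ) / (rₐ + rₚ) = (1.281e+09 − 8.643e+07) / (1.281e+09 + 8.643e+07) ≈ 0.8736.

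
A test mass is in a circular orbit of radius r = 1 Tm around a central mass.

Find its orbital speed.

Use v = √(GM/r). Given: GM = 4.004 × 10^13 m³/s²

Convert to SI: r = 1 Tm = 1e+12 m.
For a circular orbit, gravity supplies the centripetal force, so v = √(GM / r).
v = √(4.004e+13 / 1e+12) m/s ≈ 6.328 m/s = 6.328 m/s.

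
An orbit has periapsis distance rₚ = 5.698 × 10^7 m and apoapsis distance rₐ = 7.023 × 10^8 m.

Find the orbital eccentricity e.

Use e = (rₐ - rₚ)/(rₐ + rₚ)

e = (rₐ − rₚ) / (rₐ + rₚ).
e = (7.023e+08 − 5.698e+07) / (7.023e+08 + 5.698e+07) = 6.4532e+08 / 7.5928e+08 ≈ 0.8499.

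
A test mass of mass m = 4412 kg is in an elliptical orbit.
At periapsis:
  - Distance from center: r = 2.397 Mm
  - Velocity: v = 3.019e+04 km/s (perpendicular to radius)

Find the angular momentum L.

Convert to SI: r = 2.397 Mm = 2.397e+06 m; v = 3.019e+04 km/s = 3.019e+07 m/s.
Since v is perpendicular to r, L = m · v · r.
L = 4412 · 3.019e+07 · 2.397e+06 kg·m²/s ≈ 3.193e+17 kg·m²/s.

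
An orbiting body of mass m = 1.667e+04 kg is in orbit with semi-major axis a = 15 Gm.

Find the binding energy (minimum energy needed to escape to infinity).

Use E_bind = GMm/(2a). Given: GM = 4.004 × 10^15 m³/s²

Convert to SI: a = 15 Gm = 1.5e+10 m.
Total orbital energy is E = −GMm/(2a); binding energy is E_bind = −E = GMm/(2a).
E_bind = 4.004e+15 · 1.667e+04 / (2 · 1.5e+10) J ≈ 2.225e+09 J = 2.225 GJ.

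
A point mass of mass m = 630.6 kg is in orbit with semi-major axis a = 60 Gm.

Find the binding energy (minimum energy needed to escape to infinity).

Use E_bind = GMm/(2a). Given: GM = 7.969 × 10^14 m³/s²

Convert to SI: a = 60 Gm = 6e+10 m.
Total orbital energy is E = −GMm/(2a); binding energy is E_bind = −E = GMm/(2a).
E_bind = 7.969e+14 · 630.6 / (2 · 6e+10) J ≈ 4.188e+06 J = 4.188 MJ.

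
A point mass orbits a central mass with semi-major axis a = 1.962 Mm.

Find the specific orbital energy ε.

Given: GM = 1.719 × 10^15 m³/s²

Convert to SI: a = 1.962 Mm = 1.962e+06 m.
ε = −GM / (2a).
ε = −1.719e+15 / (2 · 1.962e+06) J/kg ≈ -4.381e+08 J/kg = -438.1 MJ/kg.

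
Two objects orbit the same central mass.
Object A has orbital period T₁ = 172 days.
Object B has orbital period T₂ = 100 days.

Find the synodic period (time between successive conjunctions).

Convert to SI: T₁ = 172 days = 1.48608e+07 s; T₂ = 100 days = 8.64e+06 s.
T_syn = |T₁ · T₂ / (T₁ − T₂)|.
T_syn = |1.48608e+07 · 8.64e+06 / (1.48608e+07 − 8.64e+06)| s ≈ 2.064e+07 s = 238.9 days.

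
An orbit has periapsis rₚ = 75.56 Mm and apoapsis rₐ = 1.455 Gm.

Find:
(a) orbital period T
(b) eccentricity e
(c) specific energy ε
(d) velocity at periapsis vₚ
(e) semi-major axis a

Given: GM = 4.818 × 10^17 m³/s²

Convert to SI: rₚ = 75.56 Mm = 7.556e+07 m; rₐ = 1.455 Gm = 1.455e+09 m.
(a) With a = (rₚ + rₐ)/2 = 7.6528e+08 m, T = 2π √(a³/GM) = 2π √((7.6528e+08)³/4.818e+17) s ≈ 1.916e+05 s
(b) e = (rₐ − rₚ)/(rₐ + rₚ) = (1.455e+09 − 7.556e+07)/(1.455e+09 + 7.556e+07) ≈ 0.9013
(c) With a = (rₚ + rₐ)/2 = 7.6528e+08 m, ε = −GM/(2a) = −4.818e+17/(2 · 7.6528e+08) J/kg ≈ -3.148e+08 J/kg
(d) With a = (rₚ + rₐ)/2 = 7.6528e+08 m, vₚ = √(GM (2/rₚ − 1/a)) = √(4.818e+17 · (2/7.556e+07 − 1/7.6528e+08)) m/s ≈ 1.101e+05 m/s
(e) a = (rₚ + rₐ)/2 = (7.556e+07 + 1.455e+09)/2 ≈ 7.653e+08 m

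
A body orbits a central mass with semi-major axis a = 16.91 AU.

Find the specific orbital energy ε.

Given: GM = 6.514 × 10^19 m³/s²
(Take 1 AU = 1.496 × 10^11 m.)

Convert to SI: a = 16.91 AU = 2.52974e+12 m.
ε = −GM / (2a).
ε = −6.514e+19 / (2 · 2.52974e+12) J/kg ≈ -1.287e+07 J/kg = -12.87 MJ/kg.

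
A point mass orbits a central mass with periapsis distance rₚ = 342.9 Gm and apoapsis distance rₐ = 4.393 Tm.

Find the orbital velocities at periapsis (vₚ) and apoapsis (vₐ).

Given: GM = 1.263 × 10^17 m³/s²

Convert to SI: rₚ = 342.9 Gm = 3.429e+11 m; rₐ = 4.393 Tm = 4.393e+12 m.
Use the vis-viva equation v² = GM(2/r − 1/a) with a = (rₚ + rₐ)/2 = (3.429e+11 + 4.393e+12)/2 = 2.36795e+12 m.
vₚ = √(GM · (2/rₚ − 1/a)) = √(1.263e+17 · (2/3.429e+11 − 1/2.36795e+12)) m/s ≈ 826.6 m/s = 826.6 m/s.
vₐ = √(GM · (2/rₐ − 1/a)) = √(1.263e+17 · (2/4.393e+12 − 1/2.36795e+12)) m/s ≈ 64.52 m/s = 64.52 m/s.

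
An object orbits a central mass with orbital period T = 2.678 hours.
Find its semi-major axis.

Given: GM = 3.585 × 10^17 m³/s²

Convert to SI: T = 2.678 hours = 9640.8 s.
Invert Kepler's third law: a = (GM · T² / (4π²))^(1/3).
Substituting T = 9640.8 s and GM = 3.585e+17 m³/s²:
a = (3.585e+17 · (9640.8)² / (4π²))^(1/3) m
a ≈ 9.45e+07 m = 9.45 × 10^7 m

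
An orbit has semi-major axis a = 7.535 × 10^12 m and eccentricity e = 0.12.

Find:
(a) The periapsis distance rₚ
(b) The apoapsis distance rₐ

(a) rₚ = a(1 − e) = 7.535e+12 · (1 − 0.12) = 7.535e+12 · 0.88 ≈ 6.631e+12 m = 6.631 × 10^12 m.
(b) rₐ = a(1 + e) = 7.535e+12 · (1 + 0.12) = 7.535e+12 · 1.12 ≈ 8.439e+12 m = 8.439 × 10^12 m.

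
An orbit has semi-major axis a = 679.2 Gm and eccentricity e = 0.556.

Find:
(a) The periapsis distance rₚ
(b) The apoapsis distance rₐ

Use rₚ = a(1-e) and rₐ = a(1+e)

Convert to SI: a = 679.2 Gm = 6.792e+11 m.
(a) rₚ = a(1 − e) = 6.792e+11 · (1 − 0.556) = 6.792e+11 · 0.444 ≈ 3.016e+11 m = 301.6 Gm.
(b) rₐ = a(1 + e) = 6.792e+11 · (1 + 0.556) = 6.792e+11 · 1.556 ≈ 1.057e+12 m = 1.057 Tm.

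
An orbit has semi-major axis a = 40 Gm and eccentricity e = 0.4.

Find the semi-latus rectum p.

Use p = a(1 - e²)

Convert to SI: a = 40 Gm = 4e+10 m.
p = a (1 − e²).
p = 4e+10 · (1 − (0.4)²) = 4e+10 · 0.84 ≈ 3.36e+10 m = 33.6 Gm.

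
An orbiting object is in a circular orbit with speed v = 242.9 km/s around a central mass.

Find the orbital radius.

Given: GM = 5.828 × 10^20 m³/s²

Convert to SI: v = 242.9 km/s = 242900 m/s.
For a circular orbit, v² = GM / r, so r = GM / v².
r = 5.828e+20 / (242900)² m ≈ 9.878e+09 m = 9.878 × 10^9 m.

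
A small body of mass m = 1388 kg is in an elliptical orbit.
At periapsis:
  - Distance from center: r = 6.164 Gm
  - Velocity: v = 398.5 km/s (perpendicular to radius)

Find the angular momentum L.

Convert to SI: r = 6.164 Gm = 6.164e+09 m; v = 398.5 km/s = 398500 m/s.
Since v is perpendicular to r, L = m · v · r.
L = 1388 · 398500 · 6.164e+09 kg·m²/s ≈ 3.409e+18 kg·m²/s.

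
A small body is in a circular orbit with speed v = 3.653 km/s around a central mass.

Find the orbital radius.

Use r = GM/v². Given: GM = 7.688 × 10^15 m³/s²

Convert to SI: v = 3.653 km/s = 3653 m/s.
For a circular orbit, v² = GM / r, so r = GM / v².
r = 7.688e+15 / (3653)² m ≈ 5.761e+08 m = 5.761 × 10^8 m.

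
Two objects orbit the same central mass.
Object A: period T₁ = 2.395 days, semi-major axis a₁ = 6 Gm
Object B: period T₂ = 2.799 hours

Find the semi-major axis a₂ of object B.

Convert to SI: T₁ = 2.395 days = 206928 s; a₁ = 6 Gm = 6e+09 m; T₂ = 2.799 hours = 10076.4 s.
Kepler's third law: (T₁/T₂)² = (a₁/a₂)³ ⇒ a₂ = a₁ · (T₂/T₁)^(2/3).
T₂/T₁ = 10076.4 / 206928 = 0.0486952.
a₂ = 6e+09 · (0.0486952)^(2/3) m ≈ 8.001e+08 m = 800.1 Mm.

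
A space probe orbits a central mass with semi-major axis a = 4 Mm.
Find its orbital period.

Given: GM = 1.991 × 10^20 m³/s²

Convert to SI: a = 4 Mm = 4e+06 m.
Kepler's third law: T = 2π √(a³ / GM).
Substituting a = 4e+06 m and GM = 1.991e+20 m³/s²:
T = 2π √((4e+06)³ / 1.991e+20) s
T ≈ 3.562 s = 3.562 seconds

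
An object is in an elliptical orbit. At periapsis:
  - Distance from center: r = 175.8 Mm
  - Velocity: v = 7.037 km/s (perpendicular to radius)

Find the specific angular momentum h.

Convert to SI: r = 175.8 Mm = 1.758e+08 m; v = 7.037 km/s = 7037 m/s.
With v perpendicular to r, h = r · v.
h = 1.758e+08 · 7037 m²/s ≈ 1.237e+12 m²/s.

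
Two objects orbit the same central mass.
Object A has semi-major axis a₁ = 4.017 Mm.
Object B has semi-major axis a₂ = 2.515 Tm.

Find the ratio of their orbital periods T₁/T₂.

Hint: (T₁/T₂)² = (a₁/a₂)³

Convert to SI: a₁ = 4.017 Mm = 4.017e+06 m; a₂ = 2.515 Tm = 2.515e+12 m.
From Kepler's third law, (T₁/T₂)² = (a₁/a₂)³, so T₁/T₂ = (a₁/a₂)^(3/2).
a₁/a₂ = 4.017e+06 / 2.515e+12 = 1.59722e-06.
T₁/T₂ = (1.59722e-06)^(3/2) ≈ 2.019e-09.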